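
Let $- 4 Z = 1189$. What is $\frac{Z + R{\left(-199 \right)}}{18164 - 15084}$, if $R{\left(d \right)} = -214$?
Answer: $- \frac{409}{2464} \approx -0.16599$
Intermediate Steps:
$Z = - \frac{1189}{4}$ ($Z = \left(- \frac{1}{4}\right) 1189 = - \frac{1189}{4} \approx -297.25$)
$\frac{Z + R{\left(-199 \right)}}{18164 - 15084} = \frac{- \frac{1189}{4} - 214}{18164 - 15084} = - \frac{2045}{4 \left(18164 - 15084\right)} = - \frac{2045}{4 \cdot 3080} = \left(- \frac{2045}{4}\right) \frac{1}{3080} = - \frac{409}{2464}$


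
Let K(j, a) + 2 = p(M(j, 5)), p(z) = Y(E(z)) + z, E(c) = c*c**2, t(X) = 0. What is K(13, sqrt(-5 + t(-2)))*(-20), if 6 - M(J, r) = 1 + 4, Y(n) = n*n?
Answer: 0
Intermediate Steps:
E(c) = c**3
Y(n) = n**2
M(J, r) = 1 (M(J, r) = 6 - (1 + 4) = 6 - 1*5 = 6 - 5 = 1)
p(z) = z + z**6 (p(z) = (z**3)**2 + z = z**6 + z = z + z**6)
K(j, a) = 0 (K(j, a) = -2 + (1 + 1**6) = -2 + (1 + 1) = -2 + 2 = 0)
K(13, sqrt(-5 + t(-2)))*(-20) = 0*(-20) = 0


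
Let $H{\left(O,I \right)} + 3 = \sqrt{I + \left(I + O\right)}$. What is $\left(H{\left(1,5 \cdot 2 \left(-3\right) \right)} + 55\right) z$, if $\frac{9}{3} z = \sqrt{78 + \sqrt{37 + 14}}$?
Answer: $\frac{\sqrt{78 + \sqrt{51}} \left(52 + i \sqrt{59}\right)}{3} \approx 159.94 + 23.625 i$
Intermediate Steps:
$z = \frac{\sqrt{78 + \sqrt{51}}}{3}$ ($z = \frac{\sqrt{78 + \sqrt{37 + 14}}}{3} = \frac{\sqrt{78 + \sqrt{51}}}{3} \approx 3.0757$)
$H{\left(O,I \right)} = -3 + \sqrt{O + 2 I}$ ($H{\left(O,I \right)} = -3 + \sqrt{I + \left(I + O\right)} = -3 + \sqrt{O + 2 I}$)
$\left(H{\left(1,5 \cdot 2 \left(-3\right) \right)} + 55\right) z = \left(\left(-3 + \sqrt{1 + 2 \cdot 5 \cdot 2 \left(-3\right)}\right) + 55\right) \frac{\sqrt{78 + \sqrt{51}}}{3} = \left(\left(-3 + \sqrt{1 + 2 \cdot 10 \left(-3\right)}\right) + 55\right) \frac{\sqrt{78 + \sqrt{51}}}{3} = \left(\left(-3 + \sqrt{1 + 2 \left(-30\right)}\right) + 55\right) \frac{\sqrt{78 + \sqrt{51}}}{3} = \left(\left(-3 + \sqrt{1 - 60}\right) + 55\right) \frac{\sqrt{78 + \sqrt{51}}}{3} = \left(\left(-3 + \sqrt{-59}\right) + 55\right) \frac{\sqrt{78 + \sqrt{51}}}{3} = \left(\left(-3 + i \sqrt{59}\right) + 55\right) \frac{\sqrt{78 + \sqrt{51}}}{3} = \left(52 + i \sqrt{59}\right) \frac{\sqrt{78 + \sqrt{51}}}{3} = \frac{\sqrt{78 + \sqrt{51}} \left(52 + i \sqrt{59}\right)}{3}$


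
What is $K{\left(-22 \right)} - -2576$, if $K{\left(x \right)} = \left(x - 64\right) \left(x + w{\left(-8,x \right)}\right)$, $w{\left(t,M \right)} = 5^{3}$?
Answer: $-6282$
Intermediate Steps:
$w{\left(t,M \right)} = 125$
$K{\left(x \right)} = \left(-64 + x\right) \left(125 + x\right)$ ($K{\left(x \right)} = \left(x - 64\right) \left(x + 125\right) = \left(-64 + x\right) \left(125 + x\right)$)
$K{\left(-22 \right)} - -2576 = \left(-8000 + \left(-22\right)^{2} + 61 \left(-22\right)\right) - -2576 = \left(-8000 + 484 - 1342\right) + 2576 = -8858 + 2576 = -6282$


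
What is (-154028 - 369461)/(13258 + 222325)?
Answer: -523489/235583 ≈ -2.2221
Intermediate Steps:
(-154028 - 369461)/(13258 + 222325) = -523489/235583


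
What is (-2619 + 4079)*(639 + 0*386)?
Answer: 932940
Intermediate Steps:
(-2619 + 4079)*(639 + 0*386) = 1460*(639 + 0) = 1460*639 = 932940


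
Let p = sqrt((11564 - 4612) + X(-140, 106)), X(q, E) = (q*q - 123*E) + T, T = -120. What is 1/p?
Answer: sqrt(13394)/13394 ≈ 0.0086406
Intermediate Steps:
X(q, E) = -120 + q**2 - 123*E (X(q, E) = (q*q - 123*E) - 120 = (q**2 - 123*E) - 120 = -120 + q**2 - 123*E)
p = sqrt(13394) (p = sqrt((11564 - 4612) + (-120 + (-140)**2 - 123*106)) = sqrt(6952 + (-120 + 19600 - 13038)) = sqrt(6952 + 6442) = sqrt(13394) ≈ 115.73)
1/p = 1/(sqrt(13394)) = sqrt(13394)/13394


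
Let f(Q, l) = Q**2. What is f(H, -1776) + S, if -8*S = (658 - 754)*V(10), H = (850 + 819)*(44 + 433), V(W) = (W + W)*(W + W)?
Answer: 633795913569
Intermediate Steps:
V(W) = 4*W**2 (V(W) = (2*W)*(2*W) = 4*W**2)
H = 796113 (H = 1669*477 = 796113)
S = 4800 (S = -(658 - 754)*4*10**2/8 = -(-12)*4*100 = -(-12)*400 = -1/8*(-38400) = 4800)
f(H, -1776) + S = 796113**2 + 4800 = 633795908769 + 4800 = 633795913569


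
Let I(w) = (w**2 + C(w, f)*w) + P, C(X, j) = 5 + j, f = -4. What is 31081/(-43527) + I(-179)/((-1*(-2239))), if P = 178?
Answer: 1325014721/97456953 ≈ 13.596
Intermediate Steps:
I(w) = 178 + w + w**2 (I(w) = (w**2 + (5 - 4)*w) + 178 = (w**2 + 1*w) + 178 = (w**2 + w) + 178 = (w + w**2) + 178 = 178 + w + w**2)
31081/(-43527) + I(-179)/((-1*(-2239))) = 31081/(-43527) + (178 - 179 + (-179)**2)/((-1*(-2239))) = 31081*(-1/43527) + (178 - 179 + 32041)/2239 = -31081/43527 + 32040*(1/2239) = -31081/43527 + 32040/2239 = 1325014721/97456953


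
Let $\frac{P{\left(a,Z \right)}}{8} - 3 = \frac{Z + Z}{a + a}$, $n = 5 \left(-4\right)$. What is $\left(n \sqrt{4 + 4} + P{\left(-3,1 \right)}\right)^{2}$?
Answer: $\frac{32896}{9} - \frac{5120 \sqrt{2}}{3} \approx 1241.5$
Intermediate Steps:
$n = -20$
$P{\left(a,Z \right)} = 24 + \frac{8 Z}{a}$ ($P{\left(a,Z \right)} = 24 + 8 \frac{Z + Z}{a + a} = 24 + 8 \frac{2 Z}{2 a} = 24 + 8 \cdot 2 Z \frac{1}{2 a} = 24 + 8 \frac{Z}{a} = 24 + \frac{8 Z}{a}$)
$\left(n \sqrt{4 + 4} + P{\left(-3,1 \right)}\right)^{2} = \left(- 20 \sqrt{4 + 4} + \left(24 + 8 \cdot 1 \frac{1}{-3}\right)\right)^{2} = \left(- 20 \sqrt{8} + \left(24 + 8 \cdot 1 \left(- \frac{1}{3}\right)\right)\right)^{2} = \left(- 20 \cdot 2 \sqrt{2} + \left(24 - \frac{8}{3}\right)\right)^{2} = \left(- 40 \sqrt{2} + \frac{64}{3}\right)^{2} = \left(\frac{64}{3} - 40 \sqrt{2}\right)^{2}$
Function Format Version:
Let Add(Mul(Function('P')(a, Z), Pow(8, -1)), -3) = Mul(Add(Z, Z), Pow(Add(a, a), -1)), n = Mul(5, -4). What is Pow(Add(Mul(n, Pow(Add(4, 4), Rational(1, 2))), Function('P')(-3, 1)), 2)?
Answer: Add(Rational(32896, 9), Mul(Rational(-5120, 3), Pow(2, Rational(1, 2)))) ≈ 1241.5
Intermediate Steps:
n = -20
Function('P')(a, Z) = Add(24, Mul(8, Z, Pow(a, -1))) (Function('P')(a, Z) = Add(24, Mul(8, Mul(Add(Z, Z), Pow(Add(a, a), -1)))) = Add(24, Mul(8, Mul(Mul(2, Z), Pow(Mul(2, a), -1)))) = Add(24, Mul(8, Mul(Mul(2, Z), Mul(Rational(1, 2), Pow(a, -1))))) = Add(24, Mul(8, Mul(Z, Pow(a, -1)))) = Add(24, Mul(8, Z, Pow(a, -1))))
Pow(Add(Mul(n, Pow(Add(4, 4), Rational(1, 2))), Function('P')(-3, 1)), 2) = Pow(Add(Mul(-20, Pow(Add(4, 4), Rational(1, 2))), Add(24, Mul(8, 1, Pow(-3, -1)))), 2) = Pow(Add(Mul(-20, Pow(8, Rational(1, 2))), Add(24, Mul(8, 1, Rational(-1, 3)))), 2) = Pow(Add(Mul(-20, Mul(2, Pow(2, Rational(1, 2)))), Add(24, Rational(-8, 3))), 2) = Pow(Add(Mul(-40, Pow(2, Rational(1, 2))), Rational(64, 3)), 2) = Pow(Add(Rational(64, 3), Mul(-40, Pow(2, Rational(1, 2)))), 2)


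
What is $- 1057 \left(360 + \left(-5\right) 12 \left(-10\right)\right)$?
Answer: $-1014720$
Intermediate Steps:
$- 1057 \left(360 + \left(-5\right) 12 \left(-10\right)\right) = - 1057 \left(360 - -600\right) = - 1057 \left(360 + 600\right) = \left(-1057\right) 960 = -1014720$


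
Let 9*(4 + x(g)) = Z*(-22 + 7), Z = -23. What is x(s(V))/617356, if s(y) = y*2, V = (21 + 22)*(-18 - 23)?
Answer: 103/1852068 ≈ 5.5614e-5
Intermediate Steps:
V = -1763 (V = 43*(-41) = -1763)
s(y) = 2*y
x(g) = 103/3 (x(g) = -4 + (-23*(-22 + 7))/9 = -4 + (-23*(-15))/9 = -4 + (1/9)*345 = -4 + 115/3 = 103/3)
x(s(V))/617356 = (103/3)/617356 = (103/3)*(1/617356) = 103/1852068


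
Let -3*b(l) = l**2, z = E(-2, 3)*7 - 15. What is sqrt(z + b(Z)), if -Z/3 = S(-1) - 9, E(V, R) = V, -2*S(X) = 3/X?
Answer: I*sqrt(791)/2 ≈ 14.062*I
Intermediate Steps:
S(X) = -3/(2*X)
z = -29 (z = -2*7 - 15 = -14 - 15 = -29)
Z = 45/2 (Z = -3*(-3/2/(-1) - 9) = -3*(-3/2*(-1) - 9) = -3*(3/2 - 9) = -3*(-15/2) = 45/2 ≈ 22.500)
b(l) = -l**2/3
sqrt(z + b(Z)) = sqrt(-29 - (45/2)**2/3) = sqrt(-29 - 1/3*2025/4) = sqrt(-29 - 675/4) = sqrt(-791/4) = I*sqrt(791)/2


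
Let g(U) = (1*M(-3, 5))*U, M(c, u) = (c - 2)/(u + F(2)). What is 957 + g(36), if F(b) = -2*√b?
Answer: 15369/17 - 360*√2/17 ≈ 874.11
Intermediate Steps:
M(c, u) = (-2 + c)/(u - 2*√2) (M(c, u) = (c - 2)/(u - 2*√2) = (-2 + c)/(u - 2*√2))
g(U) = -5*U/(5 - 2*√2) (g(U) = (1*((-2 - 3)/(5 - 2*√2)))*U = (1*(-5/(5 - 2*√2)))*U = (-5/(5 - 2*√2))*U = -5*U/(5 - 2*√2))
957 + g(36) = 957 + (-25/17*36 - 10/17*36*√2) = 957 + (-900/17 - 360*√2/17) = 15369/17 - 360*√2/17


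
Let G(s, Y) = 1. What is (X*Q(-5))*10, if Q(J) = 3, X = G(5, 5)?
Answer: 30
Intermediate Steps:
X = 1
(X*Q(-5))*10 = (1*3)*10 = 3*10 = 30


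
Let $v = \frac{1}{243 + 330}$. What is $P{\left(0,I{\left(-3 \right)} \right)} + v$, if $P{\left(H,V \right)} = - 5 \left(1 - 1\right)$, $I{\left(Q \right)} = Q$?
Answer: $\frac{1}{573} \approx 0.0017452$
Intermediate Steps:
$v = \frac{1}{573} \approx 0.0017452$
$P{\left(H,V \right)} = 0$ ($P{\left(H,V \right)} = \left(-5\right) 0 = 0$)
$P{\left(0,I{\left(-3 \right)} \right)} + v = 0 + \frac{1}{573} = \frac{1}{573}$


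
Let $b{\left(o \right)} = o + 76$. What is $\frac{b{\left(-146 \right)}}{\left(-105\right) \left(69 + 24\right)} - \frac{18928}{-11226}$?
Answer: $\frac{883894}{522009} \approx 1.6933$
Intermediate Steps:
$b{\left(o \right)} = 76 + o$
$\frac{b{\left(-146 \right)}}{\left(-105\right) \left(69 + 24\right)} - \frac{18928}{-11226} = \frac{76 - 146}{\left(-105\right) \left(69 + 24\right)} - \frac{18928}{-11226} = - \frac{70}{\left(-105\right) 93} - - \frac{9464}{5613} = - \frac{70}{-9765} + \frac{9464}{5613} = \left(-70\right) \left(- \frac{1}{9765}\right) + \frac{9464}{5613} = \frac{2}{279} + \frac{9464}{5613} = \frac{883894}{522009}$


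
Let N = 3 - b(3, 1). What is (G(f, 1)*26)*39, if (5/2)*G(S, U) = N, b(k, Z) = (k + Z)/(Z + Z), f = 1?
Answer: 2028/5 ≈ 405.60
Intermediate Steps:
b(k, Z) = (Z + k)/(2*Z) (b(k, Z) = (Z + k)/((2*Z)) = (Z + k)*(1/(2*Z)) = (Z + k)/(2*Z))
N = 1 (N = 3 - (1 + 3)/(2*1) = 3 - 4/2 = 3 - 1*2 = 3 - 2 = 1)
G(S, U) = 2/5 (G(S, U) = (2/5)*1 = 2/5)
(G(f, 1)*26)*39 = ((2/5)*26)*39 = (52/5)*39 = 2028/5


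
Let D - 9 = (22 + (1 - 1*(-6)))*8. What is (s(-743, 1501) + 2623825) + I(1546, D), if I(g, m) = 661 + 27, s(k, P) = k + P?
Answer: 2625271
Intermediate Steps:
D = 241 (D = 9 + (22 + (1 - 1*(-6)))*8 = 9 + (22 + (1 + 6))*8 = 9 + (22 + 7)*8 = 9 + 29*8 = 9 + 232 = 241)
s(k, P) = P + k
I(g, m) = 688
(s(-743, 1501) + 2623825) + I(1546, D) = ((1501 - 743) + 2623825) + 688 = (758 + 2623825) + 688 = 2624583 + 688 = 2625271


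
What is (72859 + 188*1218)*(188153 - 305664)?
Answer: -35469872773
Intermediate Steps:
(72859 + 188*1218)*(188153 - 305664) = (72859 + 228984)*(-117511) = 301843*(-117511) = -35469872773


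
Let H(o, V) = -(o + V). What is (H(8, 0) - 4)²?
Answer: 144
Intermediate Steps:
H(o, V) = -V - o (H(o, V) = -(V + o) = -V - o)
(H(8, 0) - 4)² = ((-1*0 - 1*8) - 4)² = ((0 - 8) - 4)² = (-8 - 4)² = (-12)² = 144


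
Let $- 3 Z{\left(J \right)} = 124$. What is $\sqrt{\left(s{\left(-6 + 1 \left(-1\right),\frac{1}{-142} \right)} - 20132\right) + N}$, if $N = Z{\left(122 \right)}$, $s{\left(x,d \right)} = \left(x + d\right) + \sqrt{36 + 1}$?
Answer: $\frac{\sqrt{-3662247450 + 181476 \sqrt{37}}}{426} \approx 142.04 i$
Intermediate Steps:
$Z{\left(J \right)} = - \frac{124}{3}$ ($Z{\left(J \right)} = \left(- \frac{1}{3}\right) 124 = - \frac{124}{3}$)
$s{\left(x,d \right)} = d + x + \sqrt{37}$ ($s{\left(x,d \right)} = \left(d + x\right) + \sqrt{37} = d + x + \sqrt{37}$)
$N = - \frac{124}{3} \approx -41.333$
$\sqrt{\left(s{\left(-6 + 1 \left(-1\right),\frac{1}{-142} \right)} - 20132\right) + N} = \sqrt{\left(\left(\frac{1}{-142} + \left(-6 + 1 \left(-1\right)\right) + \sqrt{37}\right) - 20132\right) - \frac{124}{3}} = \sqrt{\left(\left(- \frac{1}{142} - 7 + \sqrt{37}\right) - 20132\right) - \frac{124}{3}} = \sqrt{\left(\left(- \frac{995}{142} + \sqrt{37}\right) - 20132\right) - \frac{124}{3}} = \sqrt{\left(- \frac{2859739}{142} + \sqrt{37}\right) - \frac{124}{3}} = \sqrt{- \frac{8596825}{426} + \sqrt{37}}$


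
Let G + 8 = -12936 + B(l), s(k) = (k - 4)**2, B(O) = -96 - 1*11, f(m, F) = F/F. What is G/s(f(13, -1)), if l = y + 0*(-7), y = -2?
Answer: -13051/9 ≈ -1450.1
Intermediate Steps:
f(m, F) = 1
l = -2 (l = -2 + 0*(-7) = -2 + 0 = -2)
B(O) = -107 (B(O) = -96 - 11 = -107)
s(k) = (-4 + k)**2
G = -13051 (G = -8 + (-12936 - 107) = -8 - 13043 = -13051)
G/s(f(13, -1)) = -13051/(-4 + 1)**2 = -13051/((-3)**2) = -13051/9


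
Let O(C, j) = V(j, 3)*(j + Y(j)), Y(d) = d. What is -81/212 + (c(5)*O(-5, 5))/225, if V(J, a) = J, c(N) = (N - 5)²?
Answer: -81/212 ≈ -0.38208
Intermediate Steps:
c(N) = (-5 + N)²
O(C, j) = 2*j² (O(C, j) = j*(j + j) = j*(2*j) = 2*j²)
-81/212 + (c(5)*O(-5, 5))/225 = -81/212 + ((-5 + 5)²*(2*5²))/225 = -81*1/212 + (0²*(2*25))*(1/225) = -81/212 + (0*50)*(1/225) = -81/212 + 0*(1/225) = -81/212 + 0 = -81/212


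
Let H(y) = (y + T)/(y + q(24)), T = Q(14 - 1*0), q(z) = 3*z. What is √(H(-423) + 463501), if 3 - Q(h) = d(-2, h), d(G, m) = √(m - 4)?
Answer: √(6344881569 + 39*√10)/117 ≈ 680.81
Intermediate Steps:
d(G, m) = √(-4 + m)
Q(h) = 3 - √(-4 + h)
T = 3 - √10 (T = 3 - √(-4 + (14 - 1*0)) = 3 - √(-4 + (14 + 0)) = 3 - √(-4 + 14) = 3 - √10 ≈ -0.16228)
H(y) = (3 + y - √10)/(72 + y) (H(y) = (y + (3 - √10))/(y + 3*24) = (3 + y - √10)/(y + 72) = (3 + y - √10)/(72 + y))
√(H(-423) + 463501) = √((3 - 423 - √10)/(72 - 423) + 463501) = √((-420 - √10)/(-351) + 463501) = √(-(-420 - √10)/351 + 463501) = √((140/117 + √10/351) + 463501) = √(54229757/117 + √10/351)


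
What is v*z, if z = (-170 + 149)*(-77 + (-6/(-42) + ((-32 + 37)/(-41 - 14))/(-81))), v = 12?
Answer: 1917404/99 ≈ 19368.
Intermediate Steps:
z = 479351/297 (z = -21*(-77 + (-6*(-1/42) + (5/(-55))*(-1/81))) = -21*(-77 + (⅐ + (5*(-1/55))*(-1/81))) = -21*(-77 + (⅐ - 1/11*(-1/81))) = -21*(-77 + (⅐ + 1/891)) = -21*(-77 + 898/6237) = -21*(-479351/6237) = 479351/297 ≈ 1614.0)
v*z = 12*(479351/297) = 1917404/99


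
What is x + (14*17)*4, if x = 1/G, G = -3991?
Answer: 3799431/3991 ≈ 952.00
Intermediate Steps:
x = -1/3991 (x = 1/(-3991) = -1/3991 ≈ -0.00025056)
x + (14*17)*4 = -1/3991 + (14*17)*4 = -1/3991 + 238*4 = -1/3991 + 952 = 3799431/3991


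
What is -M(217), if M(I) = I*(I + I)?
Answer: -94178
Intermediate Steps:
M(I) = 2*I² (M(I) = I*(2*I) = 2*I²)
-M(217) = -2*217² = -2*47089 = -1*94178 = -94178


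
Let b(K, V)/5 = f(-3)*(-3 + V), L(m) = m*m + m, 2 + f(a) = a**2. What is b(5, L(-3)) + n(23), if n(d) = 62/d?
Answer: 2477/23 ≈ 107.70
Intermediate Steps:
f(a) = -2 + a**2
L(m) = m + m**2 (L(m) = m**2 + m = m + m**2)
b(K, V) = -105 + 35*V (b(K, V) = 5*((-2 + (-3)**2)*(-3 + V)) = 5*((-2 + 9)*(-3 + V)) = 5*(7*(-3 + V)) = 5*(-21 + 7*V) = -105 + 35*V)
b(5, L(-3)) + n(23) = (-105 + 35*(-3*(1 - 3))) + 62/23 = (-105 + 35*(-3*(-2))) + 62*(1/23) = (-105 + 35*6) + 62/23 = (-105 + 210) + 62/23 = 105 + 62/23 = 2477/23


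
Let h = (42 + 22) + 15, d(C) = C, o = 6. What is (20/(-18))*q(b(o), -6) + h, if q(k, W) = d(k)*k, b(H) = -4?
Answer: 551/9 ≈ 61.222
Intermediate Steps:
h = 79 (h = 64 + 15 = 79)
q(k, W) = k**2 (q(k, W) = k*k = k**2)
(20/(-18))*q(b(o), -6) + h = (20/(-18))*(-4)**2 + 79 = (20*(-1/18))*16 + 79 = -10/9*16 + 79 = -160/9 + 79 = 551/9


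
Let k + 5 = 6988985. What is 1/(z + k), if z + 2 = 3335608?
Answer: 1/10324586 ≈ 9.6856e-8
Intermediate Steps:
k = 6988980 (k = -5 + 6988985 = 6988980)
z = 3335606 (z = -2 + 3335608 = 3335606)
1/(z + k) = 1/(3335606 + 6988980) = 1/10324586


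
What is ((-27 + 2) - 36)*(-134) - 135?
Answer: 8039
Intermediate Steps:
((-27 + 2) - 36)*(-134) - 135 = (-25 - 36)*(-134) - 135 = -61*(-134) - 135 = 8174 - 135 = 8039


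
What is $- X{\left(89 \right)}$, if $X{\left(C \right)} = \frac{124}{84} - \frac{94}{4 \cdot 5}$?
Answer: $\frac{677}{210} \approx 3.2238$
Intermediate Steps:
$X{\left(C \right)} = - \frac{677}{210}$ ($X{\left(C \right)} = 124 \cdot \frac{1}{84} - \frac{94}{20} = \frac{31}{21} - \frac{47}{10} = - \frac{677}{210}$)
$- X{\left(89 \right)} = \left(-1\right) \left(- \frac{677}{210}\right) = \frac{677}{210}$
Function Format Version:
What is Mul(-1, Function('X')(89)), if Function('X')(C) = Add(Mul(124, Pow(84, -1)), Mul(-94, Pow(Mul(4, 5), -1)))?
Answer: Rational(677, 210) ≈ 3.2238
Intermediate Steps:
Function('X')(C) = Rational(-677, 210) (Function('X')(C) = Add(Mul(124, Rational(1, 84)), Mul(-94, Pow(20, -1))) = Add(Rational(31, 21), Mul(-94, Rational(1, 20))) = Add(Rational(31, 21), Rational(-47, 10)) = Rational(-677, 210))
Mul(-1, Function('X')(89)) = Mul(-1, Rational(-677, 210)) = Rational(677, 210)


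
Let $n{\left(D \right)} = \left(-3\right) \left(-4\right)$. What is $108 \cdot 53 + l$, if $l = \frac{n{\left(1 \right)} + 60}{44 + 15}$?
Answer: $\frac{337788}{59} \approx 5725.2$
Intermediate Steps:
$n{\left(D \right)} = 12$
$l = \frac{72}{59}$ ($l = \frac{12 + 60}{44 + 15} = \frac{72}{59} \approx 1.2203$)
$108 \cdot 53 + l = 108 \cdot 53 + \frac{72}{59} = 5724 + \frac{72}{59} = \frac{337788}{59}$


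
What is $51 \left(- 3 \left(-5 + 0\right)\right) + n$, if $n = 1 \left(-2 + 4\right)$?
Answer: $767$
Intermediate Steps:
$n = 2$ ($n = 1 \cdot 2 = 2$)
$51 \left(- 3 \left(-5 + 0\right)\right) + n = 51 \left(- 3 \left(-5 + 0\right)\right) + 2 = 51 \left(\left(-3\right) \left(-5\right)\right) + 2 = 51 \cdot 15 + 2 = 765 + 2 = 767$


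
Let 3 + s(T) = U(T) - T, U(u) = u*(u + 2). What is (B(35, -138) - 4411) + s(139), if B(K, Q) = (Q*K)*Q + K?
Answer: 681621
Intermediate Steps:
B(K, Q) = K + K*Q**2 (B(K, Q) = (K*Q)*Q + K = K*Q**2 + K = K + K*Q**2)
U(u) = u*(2 + u)
s(T) = -3 - T + T*(2 + T) (s(T) = -3 + (T*(2 + T) - T) = -3 + (-T + T*(2 + T)) = -3 - T + T*(2 + T))
(B(35, -138) - 4411) + s(139) = (35*(1 + (-138)**2) - 4411) + (-3 + 139 + 139**2) = (35*(1 + 19044) - 4411) + (-3 + 139 + 19321) = (35*19045 - 4411) + 19457 = (666575 - 4411) + 19457 = 662164 + 19457 = 681621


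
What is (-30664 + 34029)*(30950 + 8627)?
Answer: 133176605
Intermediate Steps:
(-30664 + 34029)*(30950 + 8627) = 3365*39577 = 133176605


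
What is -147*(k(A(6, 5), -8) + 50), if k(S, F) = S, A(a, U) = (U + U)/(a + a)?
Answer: -14945/2 ≈ -7472.5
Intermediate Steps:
A(a, U) = U/a (A(a, U) = (2*U)/((2*a)) = (2*U)*(1/(2*a)) = U/a)
-147*(k(A(6, 5), -8) + 50) = -147*(5/6 + 50) = -147*(5*(⅙) + 50) = -147*(⅚ + 50) = -147*305/6 = -14945/2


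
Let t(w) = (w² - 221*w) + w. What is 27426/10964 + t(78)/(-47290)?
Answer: 354603201/129621890 ≈ 2.7357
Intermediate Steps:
t(w) = w² - 220*w
27426/10964 + t(78)/(-47290) = 27426/10964 + (78*(-220 + 78))/(-47290) = 27426*(1/10964) + (78*(-142))*(-1/47290) = 13713/5482 - 11076*(-1/47290) = 13713/5482 + 5538/23645 = 354603201/129621890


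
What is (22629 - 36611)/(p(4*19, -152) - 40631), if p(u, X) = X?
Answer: 13982/40783 ≈ 0.34284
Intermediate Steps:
(22629 - 36611)/(p(4*19, -152) - 40631) = (22629 - 36611)/(-152 - 40631) = -13982/(-40783) = -13982*(-1/40783) = 13982/40783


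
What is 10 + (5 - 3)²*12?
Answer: 58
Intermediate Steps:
10 + (5 - 3)²*12 = 10 + 2²*12 = 10 + 4*12 = 10 + 48 = 58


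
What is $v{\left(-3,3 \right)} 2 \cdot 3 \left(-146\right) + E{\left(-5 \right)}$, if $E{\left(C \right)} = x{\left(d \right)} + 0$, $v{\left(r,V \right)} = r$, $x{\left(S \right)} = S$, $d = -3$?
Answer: $2625$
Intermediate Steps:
$E{\left(C \right)} = -3$ ($E{\left(C \right)} = -3 + 0 = -3$)
$v{\left(-3,3 \right)} 2 \cdot 3 \left(-146\right) + E{\left(-5 \right)} = \left(-3\right) 2 \cdot 3 \left(-146\right) - 3 = \left(-6\right) 3 \left(-146\right) - 3 = \left(-18\right) \left(-146\right) - 3 = 2628 - 3 = 2625$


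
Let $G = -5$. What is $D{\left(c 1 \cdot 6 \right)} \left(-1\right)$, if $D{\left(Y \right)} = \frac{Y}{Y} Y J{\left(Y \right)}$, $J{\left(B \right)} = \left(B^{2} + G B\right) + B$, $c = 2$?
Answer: $-1152$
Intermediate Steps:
$J{\left(B \right)} = B^{2} - 4 B$ ($J{\left(B \right)} = \left(B^{2} - 5 B\right) + B = B^{2} - 4 B$)
$D{\left(Y \right)} = Y^{2} \left(-4 + Y\right)$ ($D{\left(Y \right)} = \frac{Y}{Y} Y Y \left(-4 + Y\right) = 1 Y Y \left(-4 + Y\right) = Y Y \left(-4 + Y\right) = Y^{2} \left(-4 + Y\right)$)
$D{\left(c 1 \cdot 6 \right)} \left(-1\right) = \left(2 \cdot 1 \cdot 6\right)^{2} \left(-4 + 2 \cdot 1 \cdot 6\right) \left(-1\right) = \left(2 \cdot 6\right)^{2} \left(-4 + 2 \cdot 6\right) \left(-1\right) = 12^{2} \left(-4 + 12\right) \left(-1\right) = 144 \cdot 8 \left(-1\right) = 1152 \left(-1\right) = -1152$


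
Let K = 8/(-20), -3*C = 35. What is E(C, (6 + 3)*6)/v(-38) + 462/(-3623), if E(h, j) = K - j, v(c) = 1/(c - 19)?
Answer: 56168682/18115 ≈ 3100.7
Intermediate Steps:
C = -35/3 (C = -⅓*35 = -35/3 ≈ -11.667)
v(c) = 1/(-19 + c)
K = -⅖ (K = 8*(-1/20) = -⅖ ≈ -0.40000)
E(h, j) = -⅖ - j
E(C, (6 + 3)*6)/v(-38) + 462/(-3623) = (-⅖ - (6 + 3)*6)/(1/(-19 - 38)) + 462/(-3623) = (-⅖ - 9*6)/(1/(-57)) + 462*(-1/3623) = (-⅖ - 1*54)/(-1/57) - 462/3623 = (-⅖ - 54)*(-57) - 462/3623 = -272/5*(-57) - 462/3623 = 15504/5 - 462/3623 = 56168682/18115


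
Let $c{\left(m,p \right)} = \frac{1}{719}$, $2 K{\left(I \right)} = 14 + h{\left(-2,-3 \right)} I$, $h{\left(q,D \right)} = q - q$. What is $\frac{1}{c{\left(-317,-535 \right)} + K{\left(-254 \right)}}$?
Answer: $\frac{719}{5034} \approx 0.14283$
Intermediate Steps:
$h{\left(q,D \right)} = 0$
$K{\left(I \right)} = 7$ ($K{\left(I \right)} = \frac{14 + 0 I}{2} = \frac{14 + 0}{2} = \frac{1}{2} \cdot 14 = 7$)
$c{\left(m,p \right)} = \frac{1}{719}$
$\frac{1}{c{\left(-317,-535 \right)} + K{\left(-254 \right)}} = \frac{1}{\frac{1}{719} + 7} = \frac{1}{\frac{5034}{719}} = \frac{719}{5034}$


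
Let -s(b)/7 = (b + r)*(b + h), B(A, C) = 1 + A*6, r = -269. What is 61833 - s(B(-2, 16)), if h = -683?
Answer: 1422073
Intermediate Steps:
B(A, C) = 1 + 6*A
s(b) = -7*(-683 + b)*(-269 + b) (s(b) = -7*(b - 269)*(b - 683) = -7*(-269 + b)*(-683 + b) = -7*(-683 + b)*(-269 + b))
61833 - s(B(-2, 16)) = 61833 - (-1286089 - 7*(1 + 6*(-2))² + 6664*(1 + 6*(-2))) = 61833 - (-1286089 - 7*(1 - 12)² + 6664*(1 - 12)) = 61833 - (-1286089 - 7*(-11)² + 6664*(-11)) = 61833 - (-1286089 - 7*121 - 73304) = 61833 - (-1286089 - 847 - 73304) = 61833 - 1*(-1360240) = 61833 + 1360240 = 1422073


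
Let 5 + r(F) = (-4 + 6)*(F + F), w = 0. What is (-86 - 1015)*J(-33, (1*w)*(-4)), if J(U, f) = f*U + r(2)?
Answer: -3303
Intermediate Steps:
r(F) = -5 + 4*F (r(F) = -5 + (-4 + 6)*(F + F) = -5 + 2*(2*F) = -5 + 4*F)
J(U, f) = 3 + U*f (J(U, f) = f*U + (-5 + 4*2) = U*f + (-5 + 8) = U*f + 3 = 3 + U*f)
(-86 - 1015)*J(-33, (1*w)*(-4)) = (-86 - 1015)*(3 - 33*1*0*(-4)) = -1101*(3 - 0*(-4)) = -1101*(3 - 33*0) = -1101*(3 + 0) = -1101*3 = -3303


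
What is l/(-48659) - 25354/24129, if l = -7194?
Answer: -151445180/167727573 ≈ -0.90292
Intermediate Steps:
l/(-48659) - 25354/24129 = -7194/(-48659) - 25354/24129 = -7194*(-1/48659) - 25354*1/24129 = 7194/48659 - 3622/3447 = -151445180/167727573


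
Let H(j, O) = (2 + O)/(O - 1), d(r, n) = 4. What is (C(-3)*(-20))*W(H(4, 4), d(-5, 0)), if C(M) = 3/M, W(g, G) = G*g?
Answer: 160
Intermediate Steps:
H(j, O) = (2 + O)/(-1 + O)
(C(-3)*(-20))*W(H(4, 4), d(-5, 0)) = ((3/(-3))*(-20))*(4*((2 + 4)/(-1 + 4))) = ((3*(-1/3))*(-20))*(4*(6/3)) = (-1*(-20))*(4*((1/3)*6)) = 20*(4*2) = 20*8 = 160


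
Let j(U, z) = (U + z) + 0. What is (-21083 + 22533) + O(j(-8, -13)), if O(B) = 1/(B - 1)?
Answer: 31899/22 ≈ 1450.0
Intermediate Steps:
j(U, z) = U + z
O(B) = 1/(-1 + B)
(-21083 + 22533) + O(j(-8, -13)) = (-21083 + 22533) + 1/(-1 + (-8 - 13)) = 1450 + 1/(-1 - 21) = 1450 + 1/(-22) = 1450 - 1/22 = 31899/22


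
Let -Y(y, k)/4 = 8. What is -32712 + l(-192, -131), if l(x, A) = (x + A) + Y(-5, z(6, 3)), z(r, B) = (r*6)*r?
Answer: -33067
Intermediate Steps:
z(r, B) = 6*r**2 (z(r, B) = (6*r)*r = 6*r**2)
Y(y, k) = -32 (Y(y, k) = -4*8 = -32)
l(x, A) = -32 + A + x (l(x, A) = (x + A) - 32 = (A + x) - 32 = -32 + A + x)
-32712 + l(-192, -131) = -32712 + (-32 - 131 - 192) = -32712 - 355 = -33067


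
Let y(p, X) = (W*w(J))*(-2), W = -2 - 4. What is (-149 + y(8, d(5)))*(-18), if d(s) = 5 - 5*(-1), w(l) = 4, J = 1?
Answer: 1818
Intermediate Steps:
W = -6
d(s) = 10 (d(s) = 5 + 5 = 10)
y(p, X) = 48 (y(p, X) = -6*4*(-2) = -24*(-2) = 48)
(-149 + y(8, d(5)))*(-18) = (-149 + 48)*(-18) = -101*(-18) = 1818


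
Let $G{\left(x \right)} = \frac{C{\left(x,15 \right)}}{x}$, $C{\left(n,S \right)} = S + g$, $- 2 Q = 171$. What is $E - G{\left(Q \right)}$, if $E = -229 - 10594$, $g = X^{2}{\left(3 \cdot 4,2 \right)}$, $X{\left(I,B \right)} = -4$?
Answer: $- \frac{1850671}{171} \approx -10823.0$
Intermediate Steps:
$g = 16$ ($g = \left(-4\right)^{2} = 16$)
$Q = - \frac{171}{2}$ ($Q = \left(- \frac{1}{2}\right) 171 = - \frac{171}{2} \approx -85.5$)
$C{\left(n,S \right)} = 16 + S$ ($C{\left(n,S \right)} = S + 16 = 16 + S$)
$E = -10823$
$G{\left(x \right)} = \frac{31}{x}$ ($G{\left(x \right)} = \frac{16 + 15}{x} = \frac{31}{x}$)
$E - G{\left(Q \right)} = -10823 - \frac{31}{- \frac{171}{2}} = -10823 - 31 \left(- \frac{2}{171}\right) = -10823 - - \frac{62}{171} = -10823 + \frac{62}{171} = - \frac{1850671}{171}$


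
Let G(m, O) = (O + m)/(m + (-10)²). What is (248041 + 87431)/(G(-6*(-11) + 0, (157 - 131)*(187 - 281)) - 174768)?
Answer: -27844176/14506933 ≈ -1.9194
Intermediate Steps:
G(m, O) = (O + m)/(100 + m) (G(m, O) = (O + m)/(m + 100) = (O + m)/(100 + m))
(248041 + 87431)/(G(-6*(-11) + 0, (157 - 131)*(187 - 281)) - 174768) = (248041 + 87431)/(((157 - 131)*(187 - 281) + (-6*(-11) + 0))/(100 + (-6*(-11) + 0)) - 174768) = 335472/((26*(-94) + (66 + 0))/(100 + (66 + 0)) - 174768) = 335472/((-2444 + 66)/(100 + 66) - 174768) = 335472/(-2378/166 - 174768) = 335472/((1/166)*(-2378) - 174768) = 335472/(-1189/83 - 174768) = 335472/(-14506933/83) = 335472*(-83/14506933) = -27844176/14506933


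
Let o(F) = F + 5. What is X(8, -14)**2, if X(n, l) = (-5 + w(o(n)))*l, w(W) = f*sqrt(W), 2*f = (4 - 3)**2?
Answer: 5537 - 980*sqrt(13) ≈ 2003.6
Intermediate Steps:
o(F) = 5 + F
f = 1/2 (f = (4 - 3)**2/2 = (1/2)*1**2 = (1/2)*1 = 1/2 ≈ 0.50000)
w(W) = sqrt(W)/2
X(n, l) = l*(-5 + sqrt(5 + n)/2) (X(n, l) = (-5 + sqrt(5 + n)/2)*l = l*(-5 + sqrt(5 + n)/2))
X(8, -14)**2 = ((1/2)*(-14)*(-10 + sqrt(5 + 8)))**2 = ((1/2)*(-14)*(-10 + sqrt(13)))**2 = (70 - 7*sqrt(13))**2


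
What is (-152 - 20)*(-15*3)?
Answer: 7740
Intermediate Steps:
(-152 - 20)*(-15*3) = -172*(-45) = 7740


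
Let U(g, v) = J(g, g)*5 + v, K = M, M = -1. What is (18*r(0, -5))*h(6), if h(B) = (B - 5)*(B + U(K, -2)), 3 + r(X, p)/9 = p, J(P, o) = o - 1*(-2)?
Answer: -11664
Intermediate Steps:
J(P, o) = 2 + o (J(P, o) = o + 2 = 2 + o)
r(X, p) = -27 + 9*p
K = -1
U(g, v) = 10 + v + 5*g (U(g, v) = (2 + g)*5 + v = (10 + 5*g) + v = 10 + v + 5*g)
h(B) = (-5 + B)*(3 + B) (h(B) = (B - 5)*(B + (10 - 2 + 5*(-1))) = (-5 + B)*(B + (10 - 2 - 5)) = (-5 + B)*(B + 3) = (-5 + B)*(3 + B))
(18*r(0, -5))*h(6) = (18*(-27 + 9*(-5)))*(-15 + 6² - 2*6) = (18*(-27 - 45))*(-15 + 36 - 12) = (18*(-72))*9 = -1296*9 = -11664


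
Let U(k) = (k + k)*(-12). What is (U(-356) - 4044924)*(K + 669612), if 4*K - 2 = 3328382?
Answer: -6061464137040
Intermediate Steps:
K = 832096 (K = ½ + (¼)*3328382 = ½ + 1664191/2 = 832096)
U(k) = -24*k (U(k) = (2*k)*(-12) = -24*k)
(U(-356) - 4044924)*(K + 669612) = (-24*(-356) - 4044924)*(832096 + 669612) = (8544 - 4044924)*1501708 = -4036380*1501708 = -6061464137040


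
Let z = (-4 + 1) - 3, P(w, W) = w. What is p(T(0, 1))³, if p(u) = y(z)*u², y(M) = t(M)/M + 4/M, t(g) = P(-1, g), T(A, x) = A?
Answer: 0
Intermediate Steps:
t(g) = -1
z = -6 (z = -3 - 3 = -6)
y(M) = 3/M (y(M) = -1/M + 4/M = 3/M)
p(u) = -u²/2 (p(u) = (3/(-6))*u² = (3*(-⅙))*u² = -u²/2)
p(T(0, 1))³ = (-½*0²)³ = (-½*0)³ = 0³ = 0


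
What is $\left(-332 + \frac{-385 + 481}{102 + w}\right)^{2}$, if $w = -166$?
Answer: $\frac{444889}{4} \approx 1.1122 \cdot 10^{5}$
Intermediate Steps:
$\left(-332 + \frac{-385 + 481}{102 + w}\right)^{2} = \left(-332 + \frac{-385 + 481}{102 - 166}\right)^{2} = \left(-332 + \frac{96}{-64}\right)^{2} = \left(-332 + 96 \left(- \frac{1}{64}\right)\right)^{2} = \left(-332 - \frac{3}{2}\right)^{2} = \left(- \frac{667}{2}\right)^{2} = \frac{444889}{4}$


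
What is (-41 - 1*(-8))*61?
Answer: -2013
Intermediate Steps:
(-41 - 1*(-8))*61 = (-41 + 8)*61 = -33*61 = -2013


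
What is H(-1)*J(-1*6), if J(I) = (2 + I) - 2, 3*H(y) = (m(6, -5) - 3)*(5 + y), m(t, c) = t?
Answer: -24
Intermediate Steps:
H(y) = 5 + y (H(y) = ((6 - 3)*(5 + y))/3 = (3*(5 + y))/3 = (15 + 3*y)/3 = 5 + y)
J(I) = I
H(-1)*J(-1*6) = (5 - 1)*(-1*6) = 4*(-6) = -24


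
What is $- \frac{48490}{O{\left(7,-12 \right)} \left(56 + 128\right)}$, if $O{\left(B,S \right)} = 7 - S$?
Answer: $- \frac{24245}{1748} \approx -13.87$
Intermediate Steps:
$- \frac{48490}{O{\left(7,-12 \right)} \left(56 + 128\right)} = - \frac{48490}{\left(7 - -12\right) \left(56 + 128\right)} = - \frac{48490}{\left(7 + 12\right) 184} = - \frac{48490}{19 \cdot 184} = - \frac{48490}{3496} = \left(-48490\right) \frac{1}{3496} = - \frac{24245}{1748}$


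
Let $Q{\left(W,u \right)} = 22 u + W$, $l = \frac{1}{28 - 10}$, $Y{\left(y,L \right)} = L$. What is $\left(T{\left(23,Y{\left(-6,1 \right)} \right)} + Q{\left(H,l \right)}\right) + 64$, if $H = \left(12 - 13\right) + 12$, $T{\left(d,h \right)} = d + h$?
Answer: $\frac{902}{9} \approx 100.22$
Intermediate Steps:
$H = 11$ ($H = -1 + 12 = 11$)
$l = \frac{1}{18} \approx 0.055556$
$Q{\left(W,u \right)} = W + 22 u$
$\left(T{\left(23,Y{\left(-6,1 \right)} \right)} + Q{\left(H,l \right)}\right) + 64 = \left(\left(23 + 1\right) + \left(11 + 22 \cdot \frac{1}{18}\right)\right) + 64 = \left(24 + \left(11 + \frac{11}{9}\right)\right) + 64 = \left(24 + \frac{110}{9}\right) + 64 = \frac{326}{9} + 64 = \frac{902}{9}$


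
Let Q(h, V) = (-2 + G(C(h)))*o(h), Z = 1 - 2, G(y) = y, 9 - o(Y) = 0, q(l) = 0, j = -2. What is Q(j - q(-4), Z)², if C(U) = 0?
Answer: 324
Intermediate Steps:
o(Y) = 9 (o(Y) = 9 - 1*0 = 9 + 0 = 9)
Z = -1
Q(h, V) = -18 (Q(h, V) = (-2 + 0)*9 = -2*9 = -18)
Q(j - q(-4), Z)² = (-18)² = 324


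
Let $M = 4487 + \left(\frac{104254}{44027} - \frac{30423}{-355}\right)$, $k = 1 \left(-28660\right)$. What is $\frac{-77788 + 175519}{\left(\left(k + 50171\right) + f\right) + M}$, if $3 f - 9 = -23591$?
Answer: $\frac{4582484914905}{854566309793} \approx 5.3624$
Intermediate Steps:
$f = - \frac{23582}{3}$ ($f = 3 + \frac{1}{3} \left(-23591\right) = 3 - \frac{23591}{3} = - \frac{23582}{3} \approx -7860.7$)
$k = -28660$
$M = \frac{71506391486}{15629585}$ ($M = 4487 + \left(104254 \cdot \frac{1}{44027} - - \frac{30423}{355}\right) = 4487 + \left(\frac{104254}{44027} + \frac{30423}{355}\right) = 4487 + \frac{1376443591}{15629585} = \frac{71506391486}{15629585} \approx 4575.1$)
$\frac{-77788 + 175519}{\left(\left(k + 50171\right) + f\right) + M} = \frac{-77788 + 175519}{\left(\left(-28660 + 50171\right) - \frac{23582}{3}\right) + \frac{71506391486}{15629585}} = \frac{97731}{\left(21511 - \frac{23582}{3}\right) + \frac{71506391486}{15629585}} = \frac{97731}{\frac{40951}{3} + \frac{71506391486}{15629585}} = \frac{97731}{\frac{854566309793}{46888755}} = 97731 \cdot \frac{46888755}{854566309793} = \frac{4582484914905}{854566309793}$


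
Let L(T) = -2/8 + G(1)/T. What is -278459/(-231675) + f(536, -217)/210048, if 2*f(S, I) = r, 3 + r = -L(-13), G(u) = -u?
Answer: 2027633523701/1686979507200 ≈ 1.2019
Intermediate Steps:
L(T) = -1/4 - 1/T (L(T) = -2/8 + (-1*1)/T = -2*1/8 - 1/T = -1/4 - 1/T)
r = -147/52 (r = -3 - (-4 - 1*(-13))/(4*(-13)) = -3 - (-1)*(-4 + 13)/(4*13) = -3 - (-1)*9/(4*13) = -3 - 1*(-9/52) = -3 + 9/52 = -147/52 ≈ -2.8269)
f(S, I) = -147/104 (f(S, I) = (1/2)*(-147/52) = -147/104)
-278459/(-231675) + f(536, -217)/210048 = -278459/(-231675) - 147/104/210048 = -278459*(-1/231675) - 147/104*1/210048 = 278459/231675 - 49/7281664 = 2027633523701/1686979507200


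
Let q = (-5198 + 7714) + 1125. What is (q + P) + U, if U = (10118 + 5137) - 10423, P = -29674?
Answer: -21201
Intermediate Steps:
U = 4832 (U = 15255 - 10423 = 4832)
q = 3641 (q = 2516 + 1125 = 3641)
(q + P) + U = (3641 - 29674) + 4832 = -26033 + 4832 = -21201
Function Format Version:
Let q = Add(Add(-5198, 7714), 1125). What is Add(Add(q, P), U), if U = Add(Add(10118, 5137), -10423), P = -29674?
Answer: -21201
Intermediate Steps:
U = 4832 (U = Add(15255, -10423) = 4832)
q = 3641 (q = Add(2516, 1125) = 3641)
Add(Add(q, P), U) = Add(Add(3641, -29674), 4832) = Add(-26033, 4832) = -21201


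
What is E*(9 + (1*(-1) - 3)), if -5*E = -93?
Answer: 93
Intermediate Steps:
E = 93/5 (E = -⅕*(-93) = 93/5 ≈ 18.600)
E*(9 + (1*(-1) - 3)) = 93*(9 + (1*(-1) - 3))/5 = 93*(9 + (-1 - 3))/5 = 93*(9 - 4)/5 = (93/5)*5 = 93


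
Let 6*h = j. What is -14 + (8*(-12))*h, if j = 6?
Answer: -110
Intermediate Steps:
h = 1 (h = (1/6)*6 = 1)
-14 + (8*(-12))*h = -14 + (8*(-12))*1 = -14 - 96*1 = -14 - 96 = -110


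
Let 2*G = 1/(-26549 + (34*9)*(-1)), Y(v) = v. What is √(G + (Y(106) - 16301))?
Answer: I*√46718754653210/53710 ≈ 127.26*I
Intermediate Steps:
G = -1/53710 (G = 1/(2*(-26549 + (34*9)*(-1))) = 1/(2*(-26549 + 306*(-1))) = 1/(2*(-26549 - 306)) = (½)/(-26855) = (½)*(-1/26855) = -1/53710 ≈ -1.8619e-5)
√(G + (Y(106) - 16301)) = √(-1/53710 + (106 - 16301)) = √(-1/53710 - 16195) = √(-869833451/53710) = I*√46718754653210/53710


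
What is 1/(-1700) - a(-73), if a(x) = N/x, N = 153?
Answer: 260027/124100 ≈ 2.0953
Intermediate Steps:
a(x) = 153/x
1/(-1700) - a(-73) = 1/(-1700) - 153/(-73) = -1/1700 - 153*(-1)/73 = -1/1700 - 1*(-153/73) = -1/1700 + 153/73 = 260027/124100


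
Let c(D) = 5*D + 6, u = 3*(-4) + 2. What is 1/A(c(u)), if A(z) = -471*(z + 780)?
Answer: -1/346656 ≈ -2.8847e-6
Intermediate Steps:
u = -10 (u = -12 + 2 = -10)
c(D) = 6 + 5*D
A(z) = -367380 - 471*z (A(z) = -471*(780 + z) = -367380 - 471*z)
1/A(c(u)) = 1/(-367380 - 471*(6 + 5*(-10))) = 1/(-367380 - 471*(6 - 50)) = 1/(-367380 - 471*(-44)) = 1/(-367380 + 20724) = 1/(-346656) = -1/346656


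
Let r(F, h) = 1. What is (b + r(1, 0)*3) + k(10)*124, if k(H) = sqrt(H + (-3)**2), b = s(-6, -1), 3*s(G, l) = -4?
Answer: 5/3 + 124*sqrt(19) ≈ 542.17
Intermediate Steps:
s(G, l) = -4/3 (s(G, l) = (1/3)*(-4) = -4/3)
b = -4/3 ≈ -1.3333
k(H) = sqrt(9 + H) (k(H) = sqrt(H + 9) = sqrt(9 + H))
(b + r(1, 0)*3) + k(10)*124 = (-4/3 + 1*3) + sqrt(9 + 10)*124 = (-4/3 + 3) + sqrt(19)*124 = 5/3 + 124*sqrt(19)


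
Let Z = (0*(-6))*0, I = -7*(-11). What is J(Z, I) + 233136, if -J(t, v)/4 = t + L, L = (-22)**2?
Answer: 231200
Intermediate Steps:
L = 484
I = 77
Z = 0 (Z = 0*0 = 0)
J(t, v) = -1936 - 4*t (J(t, v) = -4*(t + 484) = -4*(484 + t) = -1936 - 4*t)
J(Z, I) + 233136 = (-1936 - 4*0) + 233136 = (-1936 + 0) + 233136 = -1936 + 233136 = 231200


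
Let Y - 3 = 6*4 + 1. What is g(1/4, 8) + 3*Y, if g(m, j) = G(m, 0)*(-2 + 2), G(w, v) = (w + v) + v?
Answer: 84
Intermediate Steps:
G(w, v) = w + 2*v (G(w, v) = (v + w) + v = w + 2*v)
g(m, j) = 0 (g(m, j) = (m + 2*0)*(-2 + 2) = (m + 0)*0 = m*0 = 0)
Y = 28 (Y = 3 + (6*4 + 1) = 3 + (24 + 1) = 3 + 25 = 28)
g(1/4, 8) + 3*Y = 0 + 3*28 = 0 + 84 = 84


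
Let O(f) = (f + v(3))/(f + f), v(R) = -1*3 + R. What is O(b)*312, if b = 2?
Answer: 156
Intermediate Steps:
v(R) = -3 + R
O(f) = ½ (O(f) = (f + (-3 + 3))/(f + f) = (f + 0)/((2*f)) = f*(1/(2*f)) = ½)
O(b)*312 = (½)*312 = 156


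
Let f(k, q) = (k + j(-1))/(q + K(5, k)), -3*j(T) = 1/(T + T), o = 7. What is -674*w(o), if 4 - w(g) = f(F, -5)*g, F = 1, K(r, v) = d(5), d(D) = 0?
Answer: -56953/15 ≈ -3796.9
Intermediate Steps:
K(r, v) = 0
j(T) = -1/(6*T) (j(T) = -1/(3*(T + T)) = -1/(2*T)/3 = -1/(6*T))
f(k, q) = (1/6 + k)/q (f(k, q) = (k - 1/6/(-1))/(q + 0) = (k - 1/6*(-1))/q = (k + 1/6)/q = (1/6 + k)/q)
w(g) = 4 + 7*g/30 (w(g) = 4 - (1/6 + 1)/(-5)*g = 4 - (-1/5*7/6)*g = 4 - (-7)*g/30 = 4 + 7*g/30)
-674*w(o) = -674*(4 + (7/30)*7) = -674*(4 + 49/30) = -674*169/30 = -56953/15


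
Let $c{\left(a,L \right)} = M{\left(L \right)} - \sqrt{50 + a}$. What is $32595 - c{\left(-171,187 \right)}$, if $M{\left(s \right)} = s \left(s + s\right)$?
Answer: $-37343 + 11 i \approx -37343.0 + 11.0 i$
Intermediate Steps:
$M{\left(s \right)} = 2 s^{2}$ ($M{\left(s \right)} = s 2 s = 2 s^{2}$)
$c{\left(a,L \right)} = - \sqrt{50 + a} + 2 L^{2}$ ($c{\left(a,L \right)} = 2 L^{2} - \sqrt{50 + a} = - \sqrt{50 + a} + 2 L^{2}$)
$32595 - c{\left(-171,187 \right)} = 32595 - \left(- \sqrt{50 - 171} + 2 \cdot 187^{2}\right) = 32595 - \left(- \sqrt{-121} + 2 \cdot 34969\right) = 32595 - \left(- 11 i + 69938\right) = 32595 - \left(69938 - 11 i\right) = -37343 + 11 i$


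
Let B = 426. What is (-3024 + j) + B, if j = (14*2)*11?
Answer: -2290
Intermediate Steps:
j = 308 (j = 28*11 = 308)
(-3024 + j) + B = (-3024 + 308) + 426 = -2716 + 426 = -2290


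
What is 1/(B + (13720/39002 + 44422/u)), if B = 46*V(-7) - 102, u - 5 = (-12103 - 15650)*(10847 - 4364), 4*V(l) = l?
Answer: -501238922242/91299902822391 ≈ -0.0054900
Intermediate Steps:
V(l) = l/4
u = -179922694 (u = 5 + (-12103 - 15650)*(10847 - 4364) = 5 - 27753*6483 = 5 - 179922699 = -179922694)
B = -365/2 (B = 46*((¼)*(-7)) - 102 = 46*(-7/4) - 102 = -161/2 - 102 = -365/2 ≈ -182.50)
1/(B + (13720/39002 + 44422/u)) = 1/(-365/2 + (13720/39002 + 44422/(-179922694))) = 1/(-365/2 + (13720*(1/39002) + 44422*(-1/179922694))) = 1/(-365/2 + (6860/19501 - 3173/12851621)) = 1/(-365/2 + 88100243387/250619461121) = 1/(-91299902822391/501238922242) = -501238922242/91299902822391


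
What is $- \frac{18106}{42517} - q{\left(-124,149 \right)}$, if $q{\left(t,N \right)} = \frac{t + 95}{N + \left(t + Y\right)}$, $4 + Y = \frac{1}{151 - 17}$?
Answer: $\frac{114252672}{119685355} \approx 0.95461$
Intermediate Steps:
$Y = - \frac{535}{134}$ ($Y = -4 + \frac{1}{151 - 17} = -4 + \frac{1}{134} = - \frac{535}{134} \approx -3.9925$)
$q{\left(t,N \right)} = \frac{95 + t}{- \frac{535}{134} + N + t}$ ($q{\left(t,N \right)} = \frac{t + 95}{N + \left(t - \frac{535}{134}\right)} = \frac{95 + t}{N + \left(- \frac{535}{134} + t\right)} = \frac{95 + t}{- \frac{535}{134} + N + t}$)
$- \frac{18106}{42517} - q{\left(-124,149 \right)} = - \frac{18106}{42517} - \frac{134 \left(95 - 124\right)}{-535 + 134 \cdot 149 + 134 \left(-124\right)} = \left(-18106\right) \frac{1}{42517} - 134 \frac{1}{-535 + 19966 - 16616} \left(-29\right) = - \frac{18106}{42517} - 134 \cdot \frac{1}{2815} \left(-29\right) = - \frac{18106}{42517} - - \frac{3886}{2815} = - \frac{18106}{42517} + \frac{3886}{2815} = \frac{114252672}{119685355}$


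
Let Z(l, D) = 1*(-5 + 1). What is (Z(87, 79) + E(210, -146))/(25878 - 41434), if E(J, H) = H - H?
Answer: 1/3889 ≈ 0.00025714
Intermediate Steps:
E(J, H) = 0
Z(l, D) = -4 (Z(l, D) = 1*(-4) = -4)
(Z(87, 79) + E(210, -146))/(25878 - 41434) = (-4 + 0)/(25878 - 41434) = -4/(-15556) = -4*(-1/15556) = 1/3889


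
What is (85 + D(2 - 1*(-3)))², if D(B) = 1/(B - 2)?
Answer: 65536/9 ≈ 7281.8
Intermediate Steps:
D(B) = 1/(-2 + B)
(85 + D(2 - 1*(-3)))² = (85 + 1/(-2 + (2 - 1*(-3))))² = (85 + 1/(-2 + (2 + 3)))² = (85 + 1/(-2 + 5))² = (85 + 1/3)² = (85 + ⅓)² = (256/3)² = 65536/9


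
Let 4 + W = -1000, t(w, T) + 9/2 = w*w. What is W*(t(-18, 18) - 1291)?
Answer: 975386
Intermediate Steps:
t(w, T) = -9/2 + w² (t(w, T) = -9/2 + w*w = -9/2 + w²)
W = -1004 (W = -4 - 1000 = -1004)
W*(t(-18, 18) - 1291) = -1004*((-9/2 + (-18)²) - 1291) = -1004*((-9/2 + 324) - 1291) = -1004*(639/2 - 1291) = -1004*(-1943/2) = 975386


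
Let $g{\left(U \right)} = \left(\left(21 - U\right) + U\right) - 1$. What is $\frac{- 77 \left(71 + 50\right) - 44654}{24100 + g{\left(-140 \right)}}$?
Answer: $- \frac{53971}{24120} \approx -2.2376$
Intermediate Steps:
$g{\left(U \right)} = 20$ ($g{\left(U \right)} = 21 - 1 = 20$)
$\frac{- 77 \left(71 + 50\right) - 44654}{24100 + g{\left(-140 \right)}} = \frac{- 77 \left(71 + 50\right) - 44654}{24100 + 20} = \frac{\left(-77\right) 121 - 44654}{24120} = \left(-9317 - 44654\right) \frac{1}{24120} = \left(-53971\right) \frac{1}{24120} = - \frac{53971}{24120}$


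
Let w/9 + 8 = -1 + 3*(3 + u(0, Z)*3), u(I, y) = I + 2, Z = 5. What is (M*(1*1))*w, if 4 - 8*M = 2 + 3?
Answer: -81/4 ≈ -20.250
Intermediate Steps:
u(I, y) = 2 + I
M = -1/8 (M = 1/2 - (2 + 3)/8 = 1/2 - 1/8*5 = 1/2 - 5/8 = -1/8 ≈ -0.12500)
w = 162 (w = -72 + 9*(-1 + 3*(3 + (2 + 0)*3)) = -72 + 9*(-1 + 3*(3 + 2*3)) = -72 + 9*(-1 + 3*(3 + 6)) = -72 + 9*(-1 + 3*9) = -72 + 9*(-1 + 27) = -72 + 9*26 = -72 + 234 = 162)
(M*(1*1))*w = -1/8*162 = -81/4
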